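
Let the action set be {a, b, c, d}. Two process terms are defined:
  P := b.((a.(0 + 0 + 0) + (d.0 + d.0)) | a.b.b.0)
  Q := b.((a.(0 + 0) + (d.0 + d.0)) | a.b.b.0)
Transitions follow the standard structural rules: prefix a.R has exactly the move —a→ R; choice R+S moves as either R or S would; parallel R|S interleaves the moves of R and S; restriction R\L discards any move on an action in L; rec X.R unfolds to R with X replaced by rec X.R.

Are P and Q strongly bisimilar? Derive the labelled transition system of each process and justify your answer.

LTS(P): 13 reachable states
  m0 = b.((a.(0 + 0 + 0) + (d.0 + d.0)) | a.b.b.0) → ··b··> m1
  m1 = (a.(0 + 0 + 0) + (d.0 + d.0)) | a.b.b.0 → ··a··> m2, ··a··> m3, ··d··> m4
  m2 = (0 + 0 + 0) | a.b.b.0 → ··a··> m5
  m3 = (a.(0 + 0 + 0) + (d.0 + d.0)) | b.b.0 → ··a··> m5, ··b··> m6, ··d··> m7
  m4 = 0 | a.b.b.0 → ··a··> m7
  m5 = (0 + 0 + 0) | b.b.0 → ··b··> m8
  m6 = (a.(0 + 0 + 0) + (d.0 + d.0)) | b.0 → ··a··> m8, ··b··> m9, ··d··> m10
  m7 = 0 | b.b.0 → ··b··> m10
  m8 = (0 + 0 + 0) | b.0 → ··b··> m11
  m9 = (a.(0 + 0 + 0) + (d.0 + d.0)) | 0 → ··a··> m11, ··d··> m12
  m10 = 0 | b.0 → ··b··> m12
  m11 = (0 + 0 + 0) | 0 → ·
  m12 = 0 | 0 → ·
LTS(Q): 13 reachable states
  n0 = b.((a.(0 + 0) + (d.0 + d.0)) | a.b.b.0) → ··b··> n1
  n1 = (a.(0 + 0) + (d.0 + d.0)) | a.b.b.0 → ··a··> n2, ··a··> n3, ··d··> n4
  n2 = (0 + 0) | a.b.b.0 → ··a··> n5
  n3 = (a.(0 + 0) + (d.0 + d.0)) | b.b.0 → ··a··> n5, ··b··> n6, ··d··> n7
  n4 = 0 | a.b.b.0 → ··a··> n7
  n5 = (0 + 0) | b.b.0 → ··b··> n8
  n6 = (a.(0 + 0) + (d.0 + d.0)) | b.0 → ··a··> n8, ··b··> n9, ··d··> n10
  n7 = 0 | b.b.0 → ··b··> n10
  n8 = (0 + 0) | b.0 → ··b··> n11
  n9 = (a.(0 + 0) + (d.0 + d.0)) | 0 → ··a··> n11, ··d··> n12
  n10 = 0 | b.0 → ··b··> n12
  n11 = (0 + 0) | 0 → ·
  n12 = 0 | 0 → ·
Partition-refinement fixed point:
  B0 = {m0, n0}
  B1 = {m1, n1}
  B2 = {m3, n3}
  B3 = {m5, m7, n5, n7}
  B4 = {m10, m8, n10, n8}
  B5 = {m11, m12, n11, n12}
  B6 = {m6, n6}
  B7 = {m9, n9}
  B8 = {m2, m4, n2, n4}
m0 ∈ B0, n0 ∈ B0 → same block

bisimilar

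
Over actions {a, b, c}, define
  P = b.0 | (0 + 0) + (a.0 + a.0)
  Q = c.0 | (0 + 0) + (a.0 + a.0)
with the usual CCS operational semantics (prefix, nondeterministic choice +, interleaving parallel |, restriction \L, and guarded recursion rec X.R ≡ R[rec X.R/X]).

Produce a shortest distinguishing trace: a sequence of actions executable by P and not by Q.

b

LTS(P): 3 reachable states
  u0 = b.0 | (0 + 0) + (a.0 + a.0) has moves -a-> u1, -b-> u2
  u1 = 0 has moves stopped
  u2 = 0 | (0 + 0) has moves stopped
LTS(Q): 3 reachable states
  v0 = c.0 | (0 + 0) + (a.0 + a.0) has moves -a-> v1, -c-> v2
  v1 = 0 has moves stopped
  v2 = 0 | (0 + 0) has moves stopped
Executing b from P (initial set {u0}):
  step 1 (b): {u2}
  ✓ P
Executing b from Q (initial set {v0}):
  step 1 (b): no successor for Q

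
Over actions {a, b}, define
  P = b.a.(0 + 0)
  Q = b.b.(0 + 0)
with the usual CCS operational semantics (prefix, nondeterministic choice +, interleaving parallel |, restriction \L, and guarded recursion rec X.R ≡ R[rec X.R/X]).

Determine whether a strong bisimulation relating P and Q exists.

NO

P's transition system — 3 states:
  m0 = b.a.(0 + 0) ⊢ --b--▸ m1
  m1 = a.(0 + 0) ⊢ --a--▸ m2
  m2 = 0 + 0 ⊢ stopped
Q's transition system — 3 states:
  n0 = b.b.(0 + 0) ⊢ --b--▸ n1
  n1 = b.(0 + 0) ⊢ --b--▸ n2
  n2 = 0 + 0 ⊢ stopped
Partition-refinement fixed point:
  B0 = {m0}
  B1 = {m1}
  B2 = {m2, n2}
  B3 = {n0}
  B4 = {n1}
m0 ∈ B0, n0 ∈ B3 → different blocks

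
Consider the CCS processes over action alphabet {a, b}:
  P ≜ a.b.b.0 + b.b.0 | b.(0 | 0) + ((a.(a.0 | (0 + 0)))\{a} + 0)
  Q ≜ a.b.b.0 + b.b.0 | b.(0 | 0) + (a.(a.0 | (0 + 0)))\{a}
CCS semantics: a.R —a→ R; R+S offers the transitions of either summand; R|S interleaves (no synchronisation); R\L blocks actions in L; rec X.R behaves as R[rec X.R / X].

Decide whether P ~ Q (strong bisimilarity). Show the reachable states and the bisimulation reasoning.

bisimilar

Reachable graph of P (9 states):
  m0 = a.b.b.0 + b.b.0 | b.(0 | 0) + ((a.(a.0 | (0 + 0)))\{a} + 0) has moves —a→ m1, —b→ m2, —b→ m3
  m1 = b.b.0 has moves —b→ m4
  m2 = b.0 | b.(0 | 0) has moves —b→ m5, —b→ m6
  m3 = b.b.0 | (0 | 0) has moves —b→ m6
  m4 = b.0 has moves —b→ m7
  m5 = 0 | b.(0 | 0) has moves —b→ m8
  m6 = b.0 | (0 | 0) has moves —b→ m8
  m7 = 0 has moves deadlocked
  m8 = 0 | (0 | 0) has moves deadlocked
Reachable graph of Q (9 states):
  n0 = a.b.b.0 + b.b.0 | b.(0 | 0) + (a.(a.0 | (0 + 0)))\{a} has moves —a→ n1, —b→ n2, —b→ n3
  n1 = b.b.0 has moves —b→ n4
  n2 = b.0 | b.(0 | 0) has moves —b→ n5, —b→ n6
  n3 = b.b.0 | (0 | 0) has moves —b→ n6
  n4 = b.0 has moves —b→ n7
  n5 = 0 | b.(0 | 0) has moves —b→ n8
  n6 = b.0 | (0 | 0) has moves —b→ n8
  n7 = 0 has moves deadlocked
  n8 = 0 | (0 | 0) has moves deadlocked
Partition-refinement fixed point:
  B0 = {m0, n0}
  B1 = {m1, m2, m3, n1, n2, n3}
  B2 = {m4, m5, m6, n4, n5, n6}
  B3 = {m7, m8, n7, n8}
m0 ∈ B0, n0 ∈ B0 → same block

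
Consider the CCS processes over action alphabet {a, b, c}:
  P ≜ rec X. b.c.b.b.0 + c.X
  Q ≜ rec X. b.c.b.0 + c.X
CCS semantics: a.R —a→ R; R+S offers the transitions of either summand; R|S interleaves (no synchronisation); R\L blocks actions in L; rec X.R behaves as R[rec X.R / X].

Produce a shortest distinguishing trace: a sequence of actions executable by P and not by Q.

bcbb

P's transition system — 5 states:
  p0 = rec X. b.c.b.b.0 + c.X has moves -b-> p1, -c-> p0
  p1 = c.b.b.0 has moves -c-> p2
  p2 = b.b.0 has moves -b-> p3
  p3 = b.0 has moves -b-> p4
  p4 = 0 has moves (no moves)
Q's transition system — 4 states:
  q0 = rec X. b.c.b.0 + c.X has moves -b-> q1, -c-> q0
  q1 = c.b.0 has moves -c-> q2
  q2 = b.0 has moves -b-> q3
  q3 = 0 has moves (no moves)
Run σ = ⟨bcbb⟩ on P: start {p0}
  step 1 (b): {p1}
  step 2 (c): {p2}
  step 3 (b): {p3}
  step 4 (b): {p4}
  P completes σ.
Run σ = ⟨bcbb⟩ on Q: start {q0}
  step 1 (b): {q1}
  step 2 (c): {q2}
  step 3 (b): {q3}
  step 4 (b): ∅ (Q stuck)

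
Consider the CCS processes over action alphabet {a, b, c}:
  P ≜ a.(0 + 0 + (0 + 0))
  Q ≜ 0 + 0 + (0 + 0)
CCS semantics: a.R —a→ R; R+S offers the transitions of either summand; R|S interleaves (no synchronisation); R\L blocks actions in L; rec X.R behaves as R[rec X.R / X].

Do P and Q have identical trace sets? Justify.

LTS(P): 2 reachable states
  s0 = a.(0 + 0 + (0 + 0)) has moves =a=> s1
  s1 = 0 + 0 + (0 + 0) has moves stopped
LTS(Q): 1 reachable states
  t0 = 0 + 0 + (0 + 0) has moves stopped
Run σ = ⟨a⟩ on P: start {s0}
  after a @ step 1: {s1}
  ✓ P
Run σ = ⟨a⟩ on Q: start {t0}
  after a @ step 1: no successor for Q

NO — witness ⟨a⟩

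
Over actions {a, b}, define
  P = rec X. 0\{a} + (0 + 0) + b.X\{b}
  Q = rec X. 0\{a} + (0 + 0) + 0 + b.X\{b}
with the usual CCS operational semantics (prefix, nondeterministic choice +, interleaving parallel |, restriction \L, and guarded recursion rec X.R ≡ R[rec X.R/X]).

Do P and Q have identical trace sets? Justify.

LTS(P): 2 reachable states
  p0 = rec X. 0\{a} + (0 + 0) + b.X\{b} → —b→ p1
  p1 = (rec X. 0\{a} + (0 + 0) + b.X\{b})\{b} → ·
LTS(Q): 2 reachable states
  q0 = rec X. 0\{a} + (0 + 0) + 0 + b.X\{b} → —b→ q1
  q1 = (rec X. 0\{a} + (0 + 0) + 0 + b.X\{b})\{b} → ·
Coarsest stable partition (strong bisimilarity classes):
  B0 = {p0, q0}
  B1 = {p1, q1}
p0 ∈ B0, q0 ∈ B0 → same block
Bisimilar ⇒ trace-equivalent.

YES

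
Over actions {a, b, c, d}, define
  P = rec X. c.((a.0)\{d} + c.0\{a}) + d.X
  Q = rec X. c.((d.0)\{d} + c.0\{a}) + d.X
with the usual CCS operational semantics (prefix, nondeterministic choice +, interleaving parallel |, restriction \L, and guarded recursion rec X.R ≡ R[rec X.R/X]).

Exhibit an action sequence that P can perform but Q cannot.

P's transition system — 4 states:
  p0 = rec X. c.((a.0)\{d} + c.0\{a}) + d.X ⊢ --c--▸ p1, --d--▸ p0
  p1 = (a.0)\{d} + c.0\{a} ⊢ --a--▸ p2, --c--▸ p3
  p2 = 0\{d} ⊢ (no moves)
  p3 = 0\{a} ⊢ (no moves)
Q's transition system — 3 states:
  q0 = rec X. c.((d.0)\{d} + c.0\{a}) + d.X ⊢ --c--▸ q1, --d--▸ q0
  q1 = (d.0)\{d} + c.0\{a} ⊢ --c--▸ q2
  q2 = 0\{a} ⊢ (no moves)
Executing ca from P (initial set {p0}):
  after c @ step 1: {p1}
  after a @ step 2: {p2}
  P completes σ.
Executing ca from Q (initial set {q0}):
  after c @ step 1: {q1}
  after a @ step 2: ∅ (Q stuck)

ca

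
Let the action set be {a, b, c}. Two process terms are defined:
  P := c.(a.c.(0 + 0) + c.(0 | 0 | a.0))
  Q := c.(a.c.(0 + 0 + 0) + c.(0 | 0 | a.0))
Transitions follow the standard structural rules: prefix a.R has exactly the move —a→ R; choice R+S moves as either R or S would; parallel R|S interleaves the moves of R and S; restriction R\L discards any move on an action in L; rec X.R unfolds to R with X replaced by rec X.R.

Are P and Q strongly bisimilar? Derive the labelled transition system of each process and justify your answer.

Reachable graph of P (6 states):
  s0 = c.(a.c.(0 + 0) + c.(0 | 0 | a.0)) | -c-> s1
  s1 = a.c.(0 + 0) + c.(0 | 0 | a.0) | -a-> s2, -c-> s3
  s2 = c.(0 + 0) | -c-> s4
  s3 = 0 | 0 | a.0 | -a-> s5
  s4 = 0 + 0 | ·
  s5 = 0 | 0 | 0 | ·
Reachable graph of Q (6 states):
  t0 = c.(a.c.(0 + 0 + 0) + c.(0 | 0 | a.0)) | -c-> t1
  t1 = a.c.(0 + 0 + 0) + c.(0 | 0 | a.0) | -a-> t2, -c-> t3
  t2 = c.(0 + 0 + 0) | -c-> t4
  t3 = 0 | 0 | a.0 | -a-> t5
  t4 = 0 + 0 + 0 | ·
  t5 = 0 | 0 | 0 | ·
Partition-refinement fixed point:
  B0 = {s0, t0}
  B1 = {s1, t1}
  B2 = {s2, t2}
  B3 = {s4, s5, t4, t5}
  B4 = {s3, t3}
s0 ∈ B0, t0 ∈ B0 → same block

bisimilar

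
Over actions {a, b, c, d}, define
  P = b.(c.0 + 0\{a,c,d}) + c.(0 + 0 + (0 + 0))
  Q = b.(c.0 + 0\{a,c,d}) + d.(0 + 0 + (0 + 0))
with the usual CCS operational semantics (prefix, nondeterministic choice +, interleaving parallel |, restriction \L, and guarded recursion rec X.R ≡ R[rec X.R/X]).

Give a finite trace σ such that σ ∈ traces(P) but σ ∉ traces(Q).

P's transition system — 4 states:
  s0 = b.(c.0 + 0\{a,c,d}) + c.(0 + 0 + (0 + 0)) ⊢ -b-> s1, -c-> s2
  s1 = c.0 + 0\{a,c,d} ⊢ -c-> s3
  s2 = 0 + 0 + (0 + 0) ⊢ ∅
  s3 = 0 ⊢ ∅
Q's transition system — 4 states:
  t0 = b.(c.0 + 0\{a,c,d}) + d.(0 + 0 + (0 + 0)) ⊢ -b-> t1, -d-> t2
  t1 = c.0 + 0\{a,c,d} ⊢ -c-> t3
  t2 = 0 + 0 + (0 + 0) ⊢ ∅
  t3 = 0 ⊢ ∅
Run σ = ⟨c⟩ on P: start {s0}
  step 1 (c): {s2}
  ✓ P
Run σ = ⟨c⟩ on Q: start {t0}
  step 1 (c): no successor for Q

c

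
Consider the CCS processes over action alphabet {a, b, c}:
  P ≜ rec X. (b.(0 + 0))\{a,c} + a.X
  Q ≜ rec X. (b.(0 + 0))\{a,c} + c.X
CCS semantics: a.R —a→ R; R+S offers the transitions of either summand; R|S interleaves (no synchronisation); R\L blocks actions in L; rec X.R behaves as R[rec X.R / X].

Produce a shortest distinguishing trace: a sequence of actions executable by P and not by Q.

Reachable graph of P (2 states):
  s0 = rec X. (b.(0 + 0))\{a,c} + a.X → =a=> s0, =b=> s1
  s1 = (0 + 0)\{a,c} → (no moves)
Reachable graph of Q (2 states):
  t0 = rec X. (b.(0 + 0))\{a,c} + c.X → =b=> t1, =c=> t0
  t1 = (0 + 0)\{a,c} → (no moves)
Trace ⟨a⟩ through P, begin at {s0}:
  step 1 (a): {s0}
  — P admits the full trace.
Trace ⟨a⟩ through Q, begin at {t0}:
  step 1 (a): ∅ (Q stuck)

a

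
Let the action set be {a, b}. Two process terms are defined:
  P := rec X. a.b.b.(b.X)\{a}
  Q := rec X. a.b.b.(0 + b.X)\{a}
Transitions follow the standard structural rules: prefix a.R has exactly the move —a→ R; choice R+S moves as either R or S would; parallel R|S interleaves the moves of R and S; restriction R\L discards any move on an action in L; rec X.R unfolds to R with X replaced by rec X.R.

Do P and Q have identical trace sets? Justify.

P's transition system — 5 states:
  p0 = rec X. a.b.b.(b.X)\{a} has moves —a→ p1
  p1 = b.b.(b.(rec X. a.b.b.(b.X)\{a}))\{a} has moves —b→ p2
  p2 = b.(b.(rec X. a.b.b.(b.X)\{a}))\{a} has moves —b→ p3
  p3 = (b.(rec X. a.b.b.(b.X)\{a}))\{a} has moves —b→ p4
  p4 = (rec X. a.b.b.(b.X)\{a})\{a} has moves ·
Q's transition system — 5 states:
  q0 = rec X. a.b.b.(0 + b.X)\{a} has moves —a→ q1
  q1 = b.b.(0 + b.(rec X. a.b.b.(0 + b.X)\{a}))\{a} has moves —b→ q2
  q2 = b.(0 + b.(rec X. a.b.b.(0 + b.X)\{a}))\{a} has moves —b→ q3
  q3 = (0 + b.(rec X. a.b.b.(0 + b.X)\{a}))\{a} has moves —b→ q4
  q4 = (rec X. a.b.b.(0 + b.X)\{a})\{a} has moves ·
Partition-refinement fixed point:
  B0 = {p0, q0}
  B1 = {p1, q1}
  B2 = {p2, q2}
  B3 = {p3, q3}
  B4 = {p4, q4}
p0 ∈ B0, q0 ∈ B0 → same block
Bisimilar ⇒ trace-equivalent.

YES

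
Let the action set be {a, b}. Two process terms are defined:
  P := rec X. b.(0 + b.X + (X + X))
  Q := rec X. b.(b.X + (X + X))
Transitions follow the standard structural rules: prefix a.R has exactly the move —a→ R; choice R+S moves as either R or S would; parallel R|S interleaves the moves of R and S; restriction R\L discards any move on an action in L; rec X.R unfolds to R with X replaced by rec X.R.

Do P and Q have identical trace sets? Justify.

YES

LTS(P): 2 reachable states
  u0 = rec X. b.(0 + b.X + (X + X)) → -b-> u1
  u1 = 0 + b.(rec X. b.(0 + b.X + (X + X))) + ((rec X. b.(0 + b.X + (X + X))) + (rec X. b.(0 + b.X + (X + X)))) → -b-> u0, -b-> u1
LTS(Q): 2 reachable states
  v0 = rec X. b.(b.X + (X + X)) → -b-> v1
  v1 = b.(rec X. b.(b.X + (X + X))) + ((rec X. b.(b.X + (X + X))) + (rec X. b.(b.X + (X + X)))) → -b-> v0, -b-> v1
Partition-refinement fixed point:
  B0 = {u0, u1, v0, v1}
u0 ∈ B0, v0 ∈ B0 → same block
Bisimilar ⇒ trace-equivalent.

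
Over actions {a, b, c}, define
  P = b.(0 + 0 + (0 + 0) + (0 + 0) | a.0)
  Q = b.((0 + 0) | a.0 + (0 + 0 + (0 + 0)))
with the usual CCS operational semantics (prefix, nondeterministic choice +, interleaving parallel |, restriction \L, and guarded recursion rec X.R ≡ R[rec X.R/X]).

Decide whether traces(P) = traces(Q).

LTS(P): 3 reachable states
  s0 = b.(0 + 0 + (0 + 0) + (0 + 0) | a.0) | =b=> s1
  s1 = 0 + 0 + (0 + 0) + (0 + 0) | a.0 | =a=> s2
  s2 = (0 + 0) | 0 | ·
LTS(Q): 3 reachable states
  t0 = b.((0 + 0) | a.0 + (0 + 0 + (0 + 0))) | =b=> t1
  t1 = (0 + 0) | a.0 + (0 + 0 + (0 + 0)) | =a=> t2
  t2 = (0 + 0) | 0 | ·
Bisimilarity quotient blocks:
  B0 = {s0, t0}
  B1 = {s1, t1}
  B2 = {s2, t2}
s0 ∈ B0, t0 ∈ B0 → same block
Bisimilar ⇒ trace-equivalent.

YES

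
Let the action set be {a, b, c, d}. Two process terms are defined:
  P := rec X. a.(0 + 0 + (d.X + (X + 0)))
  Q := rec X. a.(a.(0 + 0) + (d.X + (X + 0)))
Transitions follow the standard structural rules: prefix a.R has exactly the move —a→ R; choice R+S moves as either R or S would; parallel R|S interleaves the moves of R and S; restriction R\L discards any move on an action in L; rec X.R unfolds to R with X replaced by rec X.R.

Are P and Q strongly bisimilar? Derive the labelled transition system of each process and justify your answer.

Reachable graph of P (2 states):
  s0 = rec X. a.(0 + 0 + (d.X + (X + 0))) → ··a··> s1
  s1 = 0 + 0 + (d.(rec X. a.(0 + 0 + (d.X + (X + 0)))) + ((rec X. a.(0 + 0 + (d.X + (X + 0)))) + 0)) → ··a··> s1, ··d··> s0
Reachable graph of Q (3 states):
  t0 = rec X. a.(a.(0 + 0) + (d.X + (X + 0))) → ··a··> t1
  t1 = a.(0 + 0) + (d.(rec X. a.(a.(0 + 0) + (d.X + (X + 0)))) + ((rec X. a.(a.(0 + 0) + (d.X + (X + 0)))) + 0)) → ··a··> t1, ··a··> t2, ··d··> t0
  t2 = 0 + 0 → ∅
Partition-refinement fixed point:
  B0 = {s0}
  B1 = {s1}
  B2 = {t0}
  B3 = {t1}
  B4 = {t2}
s0 ∈ B0, t0 ∈ B2 → different blocks

NO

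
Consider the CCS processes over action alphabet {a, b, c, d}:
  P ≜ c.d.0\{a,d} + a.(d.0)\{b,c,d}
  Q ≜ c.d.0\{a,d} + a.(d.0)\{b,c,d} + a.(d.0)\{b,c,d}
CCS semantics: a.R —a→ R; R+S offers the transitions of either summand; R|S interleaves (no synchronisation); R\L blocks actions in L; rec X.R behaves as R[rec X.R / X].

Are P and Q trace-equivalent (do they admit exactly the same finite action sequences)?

LTS(P): 4 reachable states
  s0 = c.d.0\{a,d} + a.(d.0)\{b,c,d} ⊢ --a--▸ s1, --c--▸ s2
  s1 = (d.0)\{b,c,d} ⊢ ·
  s2 = d.0\{a,d} ⊢ --d--▸ s3
  s3 = 0\{a,d} ⊢ ·
LTS(Q): 4 reachable states
  t0 = c.d.0\{a,d} + a.(d.0)\{b,c,d} + a.(d.0)\{b,c,d} ⊢ --a--▸ t1, --c--▸ t2
  t1 = (d.0)\{b,c,d} ⊢ ·
  t2 = d.0\{a,d} ⊢ --d--▸ t3
  t3 = 0\{a,d} ⊢ ·
Partition-refinement fixed point:
  B0 = {s0, t0}
  B1 = {s2, t2}
  B2 = {s1, s3, t1, t3}
s0 ∈ B0, t0 ∈ B0 → same block
Bisimilar ⇒ trace-equivalent.

trace-equivalent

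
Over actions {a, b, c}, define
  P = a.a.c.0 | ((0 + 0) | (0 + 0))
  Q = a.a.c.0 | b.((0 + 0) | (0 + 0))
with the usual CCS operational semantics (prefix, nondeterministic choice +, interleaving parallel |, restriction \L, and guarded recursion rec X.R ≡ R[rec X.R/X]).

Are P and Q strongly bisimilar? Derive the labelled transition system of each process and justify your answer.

not bisimilar

P's transition system — 4 states:
  s0 = a.a.c.0 | ((0 + 0) | (0 + 0)) ⊢ -a-> s1
  s1 = a.c.0 | ((0 + 0) | (0 + 0)) ⊢ -a-> s2
  s2 = c.0 | ((0 + 0) | (0 + 0)) ⊢ -c-> s3
  s3 = 0 | ((0 + 0) | (0 + 0)) ⊢ ·
Q's transition system — 8 states:
  t0 = a.a.c.0 | b.((0 + 0) | (0 + 0)) ⊢ -a-> t1, -b-> t2
  t1 = a.c.0 | b.((0 + 0) | (0 + 0)) ⊢ -a-> t3, -b-> t4
  t2 = a.a.c.0 | ((0 + 0) | (0 + 0)) ⊢ -a-> t4
  t3 = c.0 | b.((0 + 0) | (0 + 0)) ⊢ -b-> t5, -c-> t6
  t4 = a.c.0 | ((0 + 0) | (0 + 0)) ⊢ -a-> t5
  t5 = c.0 | ((0 + 0) | (0 + 0)) ⊢ -c-> t7
  t6 = 0 | b.((0 + 0) | (0 + 0)) ⊢ -b-> t7
  t7 = 0 | ((0 + 0) | (0 + 0)) ⊢ ·
Coarsest stable partition (strong bisimilarity classes):
  B0 = {s0, t2}
  B1 = {s1, t4}
  B2 = {s2, t5}
  B3 = {s3, t7}
  B4 = {t0}
  B5 = {t1}
  B6 = {t3}
  B7 = {t6}
s0 ∈ B0, t0 ∈ B4 → different blocks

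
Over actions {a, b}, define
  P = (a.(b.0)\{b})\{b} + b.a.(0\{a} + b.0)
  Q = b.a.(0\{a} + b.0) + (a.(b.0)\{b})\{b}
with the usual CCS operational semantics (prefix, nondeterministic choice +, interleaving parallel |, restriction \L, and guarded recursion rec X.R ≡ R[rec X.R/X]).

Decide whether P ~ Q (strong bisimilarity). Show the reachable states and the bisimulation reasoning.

YES

Reachable graph of P (5 states):
  s0 = (a.(b.0)\{b})\{b} + b.a.(0\{a} + b.0) → ··a··> s1, ··b··> s2
  s1 = (b.0)\{b}\{b} → ·
  s2 = a.(0\{a} + b.0) → ··a··> s3
  s3 = 0\{a} + b.0 → ··b··> s4
  s4 = 0 → ·
Reachable graph of Q (5 states):
  t0 = b.a.(0\{a} + b.0) + (a.(b.0)\{b})\{b} → ··a··> t1, ··b··> t2
  t1 = (b.0)\{b}\{b} → ·
  t2 = a.(0\{a} + b.0) → ··a··> t3
  t3 = 0\{a} + b.0 → ··b··> t4
  t4 = 0 → ·
Bisimilarity quotient blocks:
  B0 = {s0, t0}
  B1 = {s1, s4, t1, t4}
  B2 = {s2, t2}
  B3 = {s3, t3}
s0 ∈ B0, t0 ∈ B0 → same block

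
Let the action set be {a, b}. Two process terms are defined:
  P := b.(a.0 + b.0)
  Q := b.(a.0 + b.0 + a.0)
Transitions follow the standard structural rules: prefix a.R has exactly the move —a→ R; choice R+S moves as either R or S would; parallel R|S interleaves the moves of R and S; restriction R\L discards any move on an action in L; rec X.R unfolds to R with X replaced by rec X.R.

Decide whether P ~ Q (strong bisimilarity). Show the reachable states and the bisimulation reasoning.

LTS(P): 3 reachable states
  s0 = b.(a.0 + b.0) has moves =b=> s1
  s1 = a.0 + b.0 has moves =a=> s2, =b=> s2
  s2 = 0 has moves ∅
LTS(Q): 3 reachable states
  t0 = b.(a.0 + b.0 + a.0) has moves =b=> t1
  t1 = a.0 + b.0 + a.0 has moves =a=> t2, =b=> t2
  t2 = 0 has moves ∅
Bisimilarity quotient blocks:
  B0 = {s0, t0}
  B1 = {s1, t1}
  B2 = {s2, t2}
s0 ∈ B0, t0 ∈ B0 → same block

YES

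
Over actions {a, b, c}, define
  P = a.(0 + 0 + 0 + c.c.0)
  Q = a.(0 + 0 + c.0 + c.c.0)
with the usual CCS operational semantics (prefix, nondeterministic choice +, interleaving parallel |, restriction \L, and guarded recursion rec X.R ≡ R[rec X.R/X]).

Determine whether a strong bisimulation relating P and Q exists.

Reachable graph of P (4 states):
  s0 = a.(0 + 0 + 0 + c.c.0) → -a-> s1
  s1 = 0 + 0 + 0 + c.c.0 → -c-> s2
  s2 = c.0 → -c-> s3
  s3 = 0 → ·
Reachable graph of Q (4 states):
  t0 = a.(0 + 0 + c.0 + c.c.0) → -a-> t1
  t1 = 0 + 0 + c.0 + c.c.0 → -c-> t2, -c-> t3
  t2 = 0 → ·
  t3 = c.0 → -c-> t2
Partition-refinement fixed point:
  B0 = {s0}
  B1 = {s1}
  B2 = {s2, t3}
  B3 = {s3, t2}
  B4 = {t0}
  B5 = {t1}
s0 ∈ B0, t0 ∈ B4 → different blocks

NO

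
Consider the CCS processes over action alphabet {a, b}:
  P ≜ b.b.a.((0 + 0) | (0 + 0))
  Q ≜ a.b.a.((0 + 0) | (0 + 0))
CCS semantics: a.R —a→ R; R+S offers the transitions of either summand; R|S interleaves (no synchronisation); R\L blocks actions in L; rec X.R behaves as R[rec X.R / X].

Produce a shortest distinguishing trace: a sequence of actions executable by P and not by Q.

b

P's transition system — 4 states:
  s0 = b.b.a.((0 + 0) | (0 + 0)) ⊢ --b--▸ s1
  s1 = b.a.((0 + 0) | (0 + 0)) ⊢ --b--▸ s2
  s2 = a.((0 + 0) | (0 + 0)) ⊢ --a--▸ s3
  s3 = (0 + 0) | (0 + 0) ⊢ stopped
Q's transition system — 4 states:
  t0 = a.b.a.((0 + 0) | (0 + 0)) ⊢ --a--▸ t1
  t1 = b.a.((0 + 0) | (0 + 0)) ⊢ --b--▸ t2
  t2 = a.((0 + 0) | (0 + 0)) ⊢ --a--▸ t3
  t3 = (0 + 0) | (0 + 0) ⊢ stopped
Executing b from P (initial set {s0}):
  step 1 (b): {s1}
  ✓ P
Executing b from Q (initial set {t0}):
  step 1 (b): ∅ (Q stuck)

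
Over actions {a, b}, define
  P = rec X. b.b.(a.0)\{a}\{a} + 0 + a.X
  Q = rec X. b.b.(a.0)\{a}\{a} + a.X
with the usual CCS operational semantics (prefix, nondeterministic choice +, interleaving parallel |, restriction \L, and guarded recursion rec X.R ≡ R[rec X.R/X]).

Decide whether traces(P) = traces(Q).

Reachable graph of P (3 states):
  u0 = rec X. b.b.(a.0)\{a}\{a} + 0 + a.X has moves --a--▸ u0, --b--▸ u1
  u1 = b.(a.0)\{a}\{a} has moves --b--▸ u2
  u2 = (a.0)\{a}\{a} has moves stopped
Reachable graph of Q (3 states):
  v0 = rec X. b.b.(a.0)\{a}\{a} + a.X has moves --a--▸ v0, --b--▸ v1
  v1 = b.(a.0)\{a}\{a} has moves --b--▸ v2
  v2 = (a.0)\{a}\{a} has moves stopped
Bisimilarity quotient blocks:
  B0 = {u0, v0}
  B1 = {u1, v1}
  B2 = {u2, v2}
u0 ∈ B0, v0 ∈ B0 → same block
Bisimilar ⇒ trace-equivalent.

YES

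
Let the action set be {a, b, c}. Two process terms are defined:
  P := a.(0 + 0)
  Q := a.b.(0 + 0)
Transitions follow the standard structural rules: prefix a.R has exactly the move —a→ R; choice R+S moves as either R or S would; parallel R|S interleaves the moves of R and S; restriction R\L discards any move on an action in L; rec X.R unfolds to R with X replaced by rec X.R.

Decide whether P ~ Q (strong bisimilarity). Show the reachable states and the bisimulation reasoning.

Reachable graph of P (2 states):
  s0 = a.(0 + 0) | —a→ s1
  s1 = 0 + 0 | (no moves)
Reachable graph of Q (3 states):
  t0 = a.b.(0 + 0) | —a→ t1
  t1 = b.(0 + 0) | —b→ t2
  t2 = 0 + 0 | (no moves)
Bisimilarity quotient blocks:
  B0 = {s0}
  B1 = {s1, t2}
  B2 = {t0}
  B3 = {t1}
s0 ∈ B0, t0 ∈ B2 → different blocks

NO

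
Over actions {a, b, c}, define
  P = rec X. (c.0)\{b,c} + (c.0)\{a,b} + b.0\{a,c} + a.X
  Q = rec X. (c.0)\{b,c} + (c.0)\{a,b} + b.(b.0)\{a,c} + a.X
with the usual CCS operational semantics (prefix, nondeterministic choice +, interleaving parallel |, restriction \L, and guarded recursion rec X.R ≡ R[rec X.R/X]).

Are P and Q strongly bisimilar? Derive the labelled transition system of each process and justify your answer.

P's transition system — 3 states:
  p0 = rec X. (c.0)\{b,c} + (c.0)\{a,b} + b.0\{a,c} + a.X ⊢ —a→ p0, —b→ p1, —c→ p2
  p1 = 0\{a,c} ⊢ (no moves)
  p2 = 0\{a,b} ⊢ (no moves)
Q's transition system — 4 states:
  q0 = rec X. (c.0)\{b,c} + (c.0)\{a,b} + b.(b.0)\{a,c} + a.X ⊢ —a→ q0, —b→ q1, —c→ q2
  q1 = (b.0)\{a,c} ⊢ —b→ q3
  q2 = 0\{a,b} ⊢ (no moves)
  q3 = 0\{a,c} ⊢ (no moves)
Partition-refinement fixed point:
  B0 = {p0}
  B1 = {p1, p2, q2, q3}
  B2 = {q0}
  B3 = {q1}
p0 ∈ B0, q0 ∈ B2 → different blocks

not bisimilar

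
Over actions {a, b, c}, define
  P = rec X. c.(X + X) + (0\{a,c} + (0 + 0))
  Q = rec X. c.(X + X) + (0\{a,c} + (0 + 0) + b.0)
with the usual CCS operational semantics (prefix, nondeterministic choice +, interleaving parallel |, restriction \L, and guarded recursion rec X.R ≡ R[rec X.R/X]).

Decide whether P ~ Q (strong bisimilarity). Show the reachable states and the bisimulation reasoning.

Reachable graph of P (2 states):
  u0 = rec X. c.(X + X) + (0\{a,c} + (0 + 0)) :: --c--▸ u1
  u1 = (rec X. c.(X + X) + (0\{a,c} + (0 + 0))) + (rec X. c.(X + X) + (0\{a,c} + (0 + 0))) :: --c--▸ u1
Reachable graph of Q (3 states):
  v0 = rec X. c.(X + X) + (0\{a,c} + (0 + 0) + b.0) :: --b--▸ v1, --c--▸ v2
  v1 = 0 :: stopped
  v2 = (rec X. c.(X + X) + (0\{a,c} + (0 + 0) + b.0)) + (rec X. c.(X + X) + (0\{a,c} + (0 + 0) + b.0)) :: --b--▸ v1, --c--▸ v2
Bisimilarity quotient blocks:
  B0 = {u0, u1}
  B1 = {v0, v2}
  B2 = {v1}
u0 ∈ B0, v0 ∈ B1 → different blocks

NO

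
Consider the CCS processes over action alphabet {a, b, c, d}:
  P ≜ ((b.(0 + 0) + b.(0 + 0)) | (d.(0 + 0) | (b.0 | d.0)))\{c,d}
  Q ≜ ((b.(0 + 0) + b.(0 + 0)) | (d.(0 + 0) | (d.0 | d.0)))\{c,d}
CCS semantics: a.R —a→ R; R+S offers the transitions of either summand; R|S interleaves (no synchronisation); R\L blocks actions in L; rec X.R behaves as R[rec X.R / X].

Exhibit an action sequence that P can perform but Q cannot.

LTS(P): 4 reachable states
  p0 = ((b.(0 + 0) + b.(0 + 0)) | (d.(0 + 0) | (b.0 | d.0)))\{c,d} has moves =b=> p1, =b=> p2
  p1 = ((0 + 0) | (d.(0 + 0) | (b.0 | d.0)))\{c,d} has moves =b=> p3
  p2 = ((b.(0 + 0) + b.(0 + 0)) | (d.(0 + 0) | (0 | d.0)))\{c,d} has moves =b=> p3
  p3 = ((0 + 0) | (d.(0 + 0) | (0 | d.0)))\{c,d} has moves (no moves)
LTS(Q): 2 reachable states
  q0 = ((b.(0 + 0) + b.(0 + 0)) | (d.(0 + 0) | (d.0 | d.0)))\{c,d} has moves =b=> q1
  q1 = ((0 + 0) | (d.(0 + 0) | (d.0 | d.0)))\{c,d} has moves (no moves)
Trace ⟨bb⟩ through P, begin at {p0}:
  after b @ step 1: {p1, p2}
  after b @ step 2: {p3}
  — P admits the full trace.
Trace ⟨bb⟩ through Q, begin at {q0}:
  after b @ step 1: {q1}
  after b @ step 2: ∅  — Q cannot continue

bb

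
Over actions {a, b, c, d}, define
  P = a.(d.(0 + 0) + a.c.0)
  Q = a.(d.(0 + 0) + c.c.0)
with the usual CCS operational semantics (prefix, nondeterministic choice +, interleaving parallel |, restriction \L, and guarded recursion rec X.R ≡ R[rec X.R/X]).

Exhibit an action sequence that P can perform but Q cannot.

LTS(P): 5 reachable states
  m0 = a.(d.(0 + 0) + a.c.0) has moves -a-> m1
  m1 = d.(0 + 0) + a.c.0 has moves -a-> m2, -d-> m3
  m2 = c.0 has moves -c-> m4
  m3 = 0 + 0 has moves stopped
  m4 = 0 has moves stopped
LTS(Q): 5 reachable states
  n0 = a.(d.(0 + 0) + c.c.0) has moves -a-> n1
  n1 = d.(0 + 0) + c.c.0 has moves -c-> n2, -d-> n3
  n2 = c.0 has moves -c-> n4
  n3 = 0 + 0 has moves stopped
  n4 = 0 has moves stopped
Trace ⟨aa⟩ through P, begin at {m0}:
  step 1 (a): {m1}
  step 2 (a): {m2}
  ✓ P
Trace ⟨aa⟩ through Q, begin at {n0}:
  step 1 (a): {n1}
  step 2 (a): no successor for Q

aa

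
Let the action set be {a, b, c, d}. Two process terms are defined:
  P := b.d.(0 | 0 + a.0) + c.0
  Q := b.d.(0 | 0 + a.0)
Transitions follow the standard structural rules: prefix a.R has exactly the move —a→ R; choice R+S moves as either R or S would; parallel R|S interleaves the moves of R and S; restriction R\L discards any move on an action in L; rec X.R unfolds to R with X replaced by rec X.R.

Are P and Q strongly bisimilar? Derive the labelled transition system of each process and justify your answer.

not bisimilar

Reachable graph of P (4 states):
  u0 = b.d.(0 | 0 + a.0) + c.0 has moves -b-> u1, -c-> u2
  u1 = d.(0 | 0 + a.0) has moves -d-> u3
  u2 = 0 has moves ·
  u3 = 0 | 0 + a.0 has moves -a-> u2
Reachable graph of Q (4 states):
  v0 = b.d.(0 | 0 + a.0) has moves -b-> v1
  v1 = d.(0 | 0 + a.0) has moves -d-> v2
  v2 = 0 | 0 + a.0 has moves -a-> v3
  v3 = 0 has moves ·
Partition-refinement fixed point:
  B0 = {u0}
  B1 = {u1, v1}
  B2 = {u3, v2}
  B3 = {u2, v3}
  B4 = {v0}
u0 ∈ B0, v0 ∈ B4 → different blocks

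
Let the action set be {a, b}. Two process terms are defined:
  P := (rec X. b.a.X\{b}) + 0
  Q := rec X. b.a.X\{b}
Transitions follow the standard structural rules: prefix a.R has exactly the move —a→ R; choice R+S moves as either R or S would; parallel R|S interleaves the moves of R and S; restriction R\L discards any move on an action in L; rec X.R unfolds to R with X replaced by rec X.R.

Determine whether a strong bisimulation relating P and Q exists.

bisimilar

Reachable graph of P (3 states):
  p0 = (rec X. b.a.X\{b}) + 0 :: -b-> p1
  p1 = a.(rec X. b.a.X\{b})\{b} :: -a-> p2
  p2 = (rec X. b.a.X\{b})\{b} :: stopped
Reachable graph of Q (3 states):
  q0 = rec X. b.a.X\{b} :: -b-> q1
  q1 = a.(rec X. b.a.X\{b})\{b} :: -a-> q2
  q2 = (rec X. b.a.X\{b})\{b} :: stopped
Bisimilarity quotient blocks:
  B0 = {p0, q0}
  B1 = {p1, q1}
  B2 = {p2, q2}
p0 ∈ B0, q0 ∈ B0 → same block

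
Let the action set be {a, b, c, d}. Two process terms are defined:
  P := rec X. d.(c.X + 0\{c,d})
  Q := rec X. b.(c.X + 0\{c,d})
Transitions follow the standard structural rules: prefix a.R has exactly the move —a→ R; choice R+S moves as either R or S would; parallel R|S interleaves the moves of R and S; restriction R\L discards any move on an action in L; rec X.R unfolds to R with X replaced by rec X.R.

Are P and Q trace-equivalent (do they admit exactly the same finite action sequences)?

LTS(P): 2 reachable states
  m0 = rec X. d.(c.X + 0\{c,d}) → --d--▸ m1
  m1 = c.(rec X. d.(c.X + 0\{c,d})) + 0\{c,d} → --c--▸ m0
LTS(Q): 2 reachable states
  n0 = rec X. b.(c.X + 0\{c,d}) → --b--▸ n1
  n1 = c.(rec X. b.(c.X + 0\{c,d})) + 0\{c,d} → --c--▸ n0
Executing d from P (initial set {m0}):
  step 1 (d): {m1}
  ✓ P
Executing d from Q (initial set {n0}):
  step 1 (d): ∅ (Q stuck)

NO — witness ⟨d⟩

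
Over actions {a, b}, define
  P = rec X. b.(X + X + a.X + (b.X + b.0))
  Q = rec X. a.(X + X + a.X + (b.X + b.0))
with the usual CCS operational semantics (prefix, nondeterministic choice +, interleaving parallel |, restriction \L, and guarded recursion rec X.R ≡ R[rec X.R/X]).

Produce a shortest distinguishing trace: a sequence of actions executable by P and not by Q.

b

P's transition system — 3 states:
  p0 = rec X. b.(X + X + a.X + (b.X + b.0)) :: ··b··> p1
  p1 = (rec X. b.(X + X + a.X + (b.X + b.0))) + (rec X. b.(X + X + a.X + (b.X + b.0))) + a.(rec X. b.(X + X + a.X + (b.X + b.0))) + (b.(rec X. b.(X + X + a.X + (b.X + b.0))) + b.0) :: ··a··> p0, ··b··> p0, ··b··> p1, ··b··> p2
  p2 = 0 :: deadlocked
Q's transition system — 3 states:
  q0 = rec X. a.(X + X + a.X + (b.X + b.0)) :: ··a··> q1
  q1 = (rec X. a.(X + X + a.X + (b.X + b.0))) + (rec X. a.(X + X + a.X + (b.X + b.0))) + a.(rec X. a.(X + X + a.X + (b.X + b.0))) + (b.(rec X. a.(X + X + a.X + (b.X + b.0))) + b.0) :: ··a··> q0, ··a··> q1, ··b··> q0, ··b··> q2
  q2 = 0 :: deadlocked
Executing b from P (initial set {p0}):
  [1] b ⇒ {p1}
  ✓ P
Executing b from Q (initial set {q0}):
  [1] b ⇒ ∅ (Q stuck)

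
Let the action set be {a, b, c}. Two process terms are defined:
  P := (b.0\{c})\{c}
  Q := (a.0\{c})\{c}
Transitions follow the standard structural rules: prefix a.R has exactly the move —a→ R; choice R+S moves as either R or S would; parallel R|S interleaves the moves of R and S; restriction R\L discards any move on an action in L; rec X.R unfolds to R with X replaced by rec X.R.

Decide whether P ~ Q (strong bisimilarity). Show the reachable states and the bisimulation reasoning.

Reachable graph of P (2 states):
  p0 = (b.0\{c})\{c} :: --b--▸ p1
  p1 = 0\{c}\{c} :: ·
Reachable graph of Q (2 states):
  q0 = (a.0\{c})\{c} :: --a--▸ q1
  q1 = 0\{c}\{c} :: ·
Partition-refinement fixed point:
  B0 = {p0}
  B1 = {p1, q1}
  B2 = {q0}
p0 ∈ B0, q0 ∈ B2 → different blocks

P ≁ Q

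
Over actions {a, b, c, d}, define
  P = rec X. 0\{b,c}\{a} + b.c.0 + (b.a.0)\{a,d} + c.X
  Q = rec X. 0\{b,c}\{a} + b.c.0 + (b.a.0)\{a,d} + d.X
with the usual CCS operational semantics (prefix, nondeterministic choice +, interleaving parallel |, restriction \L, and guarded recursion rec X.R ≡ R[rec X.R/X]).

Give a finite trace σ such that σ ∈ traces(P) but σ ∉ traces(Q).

c

P's transition system — 4 states:
  m0 = rec X. 0\{b,c}\{a} + b.c.0 + (b.a.0)\{a,d} + c.X → ··b··> m1, ··b··> m2, ··c··> m0
  m1 = (a.0)\{a,d} → deadlocked
  m2 = c.0 → ··c··> m3
  m3 = 0 → deadlocked
Q's transition system — 4 states:
  n0 = rec X. 0\{b,c}\{a} + b.c.0 + (b.a.0)\{a,d} + d.X → ··b··> n1, ··b··> n2, ··d··> n0
  n1 = (a.0)\{a,d} → deadlocked
  n2 = c.0 → ··c··> n3
  n3 = 0 → deadlocked
Run σ = ⟨c⟩ on P: start {m0}
  [1] c ⇒ {m0}
  — P admits the full trace.
Run σ = ⟨c⟩ on Q: start {n0}
  [1] c ⇒ no successor for Q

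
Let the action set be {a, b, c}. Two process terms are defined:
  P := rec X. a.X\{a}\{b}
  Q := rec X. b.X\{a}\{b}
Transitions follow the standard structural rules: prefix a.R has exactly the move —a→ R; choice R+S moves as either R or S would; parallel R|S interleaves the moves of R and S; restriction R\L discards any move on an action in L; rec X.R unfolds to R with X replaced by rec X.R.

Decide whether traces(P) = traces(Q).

trace-distinct — witness ⟨a⟩

LTS(P): 2 reachable states
  p0 = rec X. a.X\{a}\{b} ⊢ ··a··> p1
  p1 = (rec X. a.X\{a}\{b})\{a}\{b} ⊢ ·
LTS(Q): 2 reachable states
  q0 = rec X. b.X\{a}\{b} ⊢ ··b··> q1
  q1 = (rec X. b.X\{a}\{b})\{a}\{b} ⊢ ·
Trace ⟨a⟩ through P, begin at {p0}:
  after a @ step 1: {p1}
  — P admits the full trace.
Trace ⟨a⟩ through Q, begin at {q0}:
  after a @ step 1: ∅  — Q cannot continue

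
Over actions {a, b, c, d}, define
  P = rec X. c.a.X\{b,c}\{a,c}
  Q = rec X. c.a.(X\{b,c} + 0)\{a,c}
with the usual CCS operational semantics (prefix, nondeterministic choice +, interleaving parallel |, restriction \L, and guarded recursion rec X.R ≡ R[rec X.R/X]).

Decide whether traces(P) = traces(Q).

YES

LTS(P): 3 reachable states
  m0 = rec X. c.a.X\{b,c}\{a,c} ⊢ -c-> m1
  m1 = a.(rec X. c.a.X\{b,c}\{a,c})\{b,c}\{a,c} ⊢ -a-> m2
  m2 = (rec X. c.a.X\{b,c}\{a,c})\{b,c}\{a,c} ⊢ ·
LTS(Q): 3 reachable states
  n0 = rec X. c.a.(X\{b,c} + 0)\{a,c} ⊢ -c-> n1
  n1 = a.((rec X. c.a.(X\{b,c} + 0)\{a,c})\{b,c} + 0)\{a,c} ⊢ -a-> n2
  n2 = ((rec X. c.a.(X\{b,c} + 0)\{a,c})\{b,c} + 0)\{a,c} ⊢ ·
Partition-refinement fixed point:
  B0 = {m0, n0}
  B1 = {m1, n1}
  B2 = {m2, n2}
m0 ∈ B0, n0 ∈ B0 → same block
Bisimilar ⇒ trace-equivalent.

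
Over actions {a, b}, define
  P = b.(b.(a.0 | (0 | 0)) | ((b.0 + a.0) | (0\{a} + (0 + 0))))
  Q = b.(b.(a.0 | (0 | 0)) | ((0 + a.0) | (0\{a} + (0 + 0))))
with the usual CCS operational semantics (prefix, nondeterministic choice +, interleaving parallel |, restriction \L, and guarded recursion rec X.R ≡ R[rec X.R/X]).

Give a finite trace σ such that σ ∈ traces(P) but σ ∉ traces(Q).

bbb

Reachable graph of P (7 states):
  s0 = b.(b.(a.0 | (0 | 0)) | ((b.0 + a.0) | (0\{a} + (0 + 0)))) has moves —b→ s1
  s1 = b.(a.0 | (0 | 0)) | ((b.0 + a.0) | (0\{a} + (0 + 0))) has moves —a→ s2, —b→ s2, —b→ s3
  s2 = b.(a.0 | (0 | 0)) | (0 | (0\{a} + (0 + 0))) has moves —b→ s4
  s3 = a.0 | (0 | 0) | ((b.0 + a.0) | (0\{a} + (0 + 0))) has moves —a→ s4, —a→ s5, —b→ s4
  s4 = a.0 | (0 | 0) | (0 | (0\{a} + (0 + 0))) has moves —a→ s6
  s5 = 0 | (0 | 0) | ((b.0 + a.0) | (0\{a} + (0 + 0))) has moves —a→ s6, —b→ s6
  s6 = 0 | (0 | 0) | (0 | (0\{a} + (0 + 0))) has moves (no moves)
Reachable graph of Q (7 states):
  t0 = b.(b.(a.0 | (0 | 0)) | ((0 + a.0) | (0\{a} + (0 + 0)))) has moves —b→ t1
  t1 = b.(a.0 | (0 | 0)) | ((0 + a.0) | (0\{a} + (0 + 0))) has moves —a→ t2, —b→ t3
  t2 = b.(a.0 | (0 | 0)) | (0 | (0\{a} + (0 + 0))) has moves —b→ t4
  t3 = a.0 | (0 | 0) | ((0 + a.0) | (0\{a} + (0 + 0))) has moves —a→ t4, —a→ t5
  t4 = a.0 | (0 | 0) | (0 | (0\{a} + (0 + 0))) has moves —a→ t6
  t5 = 0 | (0 | 0) | ((0 + a.0) | (0\{a} + (0 + 0))) has moves —a→ t6
  t6 = 0 | (0 | 0) | (0 | (0\{a} + (0 + 0))) has moves (no moves)
Executing bbb from P (initial set {s0}):
  after b @ step 1: {s1}
  after b @ step 2: {s2, s3}
  after b @ step 3: {s4}
  — P admits the full trace.
Executing bbb from Q (initial set {t0}):
  after b @ step 1: {t1}
  after b @ step 2: {t3}
  after b @ step 3: ∅ (Q stuck)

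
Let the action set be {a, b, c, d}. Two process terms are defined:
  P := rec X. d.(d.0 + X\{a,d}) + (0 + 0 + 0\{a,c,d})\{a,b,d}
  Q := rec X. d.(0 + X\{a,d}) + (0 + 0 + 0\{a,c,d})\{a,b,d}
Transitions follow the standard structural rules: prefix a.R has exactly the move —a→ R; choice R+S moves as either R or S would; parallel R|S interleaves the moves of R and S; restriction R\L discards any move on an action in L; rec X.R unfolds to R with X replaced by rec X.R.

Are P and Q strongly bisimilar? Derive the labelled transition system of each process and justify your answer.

P's transition system — 3 states:
  u0 = rec X. d.(d.0 + X\{a,d}) + (0 + 0 + 0\{a,c,d})\{a,b,d} | --d--▸ u1
  u1 = d.0 + (rec X. d.(d.0 + X\{a,d}) + (0 + 0 + 0\{a,c,d})\{a,b,d})\{a,d} | --d--▸ u2
  u2 = 0 | ∅
Q's transition system — 2 states:
  v0 = rec X. d.(0 + X\{a,d}) + (0 + 0 + 0\{a,c,d})\{a,b,d} | --d--▸ v1
  v1 = 0 + (rec X. d.(0 + X\{a,d}) + (0 + 0 + 0\{a,c,d})\{a,b,d})\{a,d} | ∅
Bisimilarity quotient blocks:
  B0 = {u0}
  B1 = {u1, v0}
  B2 = {u2, v1}
u0 ∈ B0, v0 ∈ B1 → different blocks

not bisimilar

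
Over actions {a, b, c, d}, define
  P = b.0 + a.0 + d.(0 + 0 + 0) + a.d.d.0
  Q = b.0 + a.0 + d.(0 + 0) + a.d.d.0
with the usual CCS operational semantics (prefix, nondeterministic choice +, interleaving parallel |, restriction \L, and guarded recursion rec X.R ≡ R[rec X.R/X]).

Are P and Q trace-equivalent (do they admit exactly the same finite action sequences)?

Reachable graph of P (5 states):
  u0 = b.0 + a.0 + d.(0 + 0 + 0) + a.d.d.0 has moves -a-> u1, -a-> u2, -b-> u1, -d-> u3
  u1 = 0 has moves deadlocked
  u2 = d.d.0 has moves -d-> u4
  u3 = 0 + 0 + 0 has moves deadlocked
  u4 = d.0 has moves -d-> u1
Reachable graph of Q (5 states):
  v0 = b.0 + a.0 + d.(0 + 0) + a.d.d.0 has moves -a-> v1, -a-> v2, -b-> v1, -d-> v3
  v1 = 0 has moves deadlocked
  v2 = d.d.0 has moves -d-> v4
  v3 = 0 + 0 has moves deadlocked
  v4 = d.0 has moves -d-> v1
Partition-refinement fixed point:
  B0 = {u0, v0}
  B1 = {u2, v2}
  B2 = {u4, v4}
  B3 = {u1, u3, v1, v3}
u0 ∈ B0, v0 ∈ B0 → same block
Bisimilar ⇒ trace-equivalent.

trace-equivalent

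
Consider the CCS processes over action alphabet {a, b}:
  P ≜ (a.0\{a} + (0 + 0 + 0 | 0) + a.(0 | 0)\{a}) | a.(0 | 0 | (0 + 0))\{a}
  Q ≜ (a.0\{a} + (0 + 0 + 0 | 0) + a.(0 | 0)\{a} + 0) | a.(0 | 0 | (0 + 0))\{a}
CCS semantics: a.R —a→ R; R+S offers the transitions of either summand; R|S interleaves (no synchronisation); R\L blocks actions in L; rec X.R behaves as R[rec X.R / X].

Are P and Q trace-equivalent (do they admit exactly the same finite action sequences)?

P's transition system — 6 states:
  u0 = (a.0\{a} + (0 + 0 + 0 | 0) + a.(0 | 0)\{a}) | a.(0 | 0 | (0 + 0))\{a} → ··a··> u1, ··a··> u2, ··a··> u3
  u1 = (0 | 0)\{a} | a.(0 | 0 | (0 + 0))\{a} → ··a··> u4
  u2 = (a.0\{a} + (0 + 0 + 0 | 0) + a.(0 | 0)\{a}) | (0 | 0 | (0 + 0))\{a} → ··a··> u4, ··a··> u5
  u3 = 0\{a} | a.(0 | 0 | (0 + 0))\{a} → ··a··> u5
  u4 = (0 | 0)\{a} | (0 | 0 | (0 + 0))\{a} → ∅
  u5 = 0\{a} | (0 | 0 | (0 + 0))\{a} → ∅
Q's transition system — 6 states:
  v0 = (a.0\{a} + (0 + 0 + 0 | 0) + a.(0 | 0)\{a} + 0) | a.(0 | 0 | (0 + 0))\{a} → ··a··> v1, ··a··> v2, ··a··> v3
  v1 = (0 | 0)\{a} | a.(0 | 0 | (0 + 0))\{a} → ··a··> v4
  v2 = (a.0\{a} + (0 + 0 + 0 | 0) + a.(0 | 0)\{a} + 0) | (0 | 0 | (0 + 0))\{a} → ··a··> v4, ··a··> v5
  v3 = 0\{a} | a.(0 | 0 | (0 + 0))\{a} → ··a··> v5
  v4 = (0 | 0)\{a} | (0 | 0 | (0 + 0))\{a} → ∅
  v5 = 0\{a} | (0 | 0 | (0 + 0))\{a} → ∅
Coarsest stable partition (strong bisimilarity classes):
  B0 = {u0, v0}
  B1 = {u1, u2, u3, v1, v2, v3}
  B2 = {u4, u5, v4, v5}
u0 ∈ B0, v0 ∈ B0 → same block
Bisimilar ⇒ trace-equivalent.

trace-equivalent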